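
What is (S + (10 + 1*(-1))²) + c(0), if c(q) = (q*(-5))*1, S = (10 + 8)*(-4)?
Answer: 9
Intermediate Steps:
S = -72 (S = 18*(-4) = -72)
c(q) = -5*q (c(q) = -5*q*1 = -5*q)
(S + (10 + 1*(-1))²) + c(0) = (-72 + (10 + 1*(-1))²) - 5*0 = (-72 + (10 - 1)²) + 0 = (-72 + 9²) + 0 = (-72 + 81) + 0 = 9 + 0 = 9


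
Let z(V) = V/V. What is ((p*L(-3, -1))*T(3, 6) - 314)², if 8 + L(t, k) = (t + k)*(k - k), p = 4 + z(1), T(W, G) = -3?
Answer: 37636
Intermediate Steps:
z(V) = 1
p = 5 (p = 4 + 1 = 5)
L(t, k) = -8 (L(t, k) = -8 + (t + k)*(k - k) = -8 + (k + t)*0 = -8 + 0 = -8)
((p*L(-3, -1))*T(3, 6) - 314)² = ((5*(-8))*(-3) - 314)² = (-40*(-3) - 314)² = (120 - 314)² = (-194)² = 37636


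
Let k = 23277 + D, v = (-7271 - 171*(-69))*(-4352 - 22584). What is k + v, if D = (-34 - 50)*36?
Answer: -121945955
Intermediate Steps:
v = -121966208 (v = (-7271 + 11799)*(-26936) = 4528*(-26936) = -121966208)
D = -3024 (D = -84*36 = -3024)
k = 20253 (k = 23277 - 3024 = 20253)
k + v = 20253 - 121966208 = -121945955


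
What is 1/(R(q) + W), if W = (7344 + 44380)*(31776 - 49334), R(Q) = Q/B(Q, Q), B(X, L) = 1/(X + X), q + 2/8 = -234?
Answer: -8/7264481967 ≈ -1.1012e-9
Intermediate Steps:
q = -937/4 (q = -¼ - 234 = -937/4 ≈ -234.25)
B(X, L) = 1/(2*X)
R(Q) = 2*Q² (R(Q) = Q/((1/(2*Q))) = Q*(2*Q) = 2*Q²)
W = -908169992 (W = 51724*(-17558) = -908169992)
1/(R(q) + W) = 1/(2*(-937/4)² - 908169992) = 1/(2*(877969/16) - 908169992) = 1/(877969/8 - 908169992) = 1/(-7264481967/8) = -8/7264481967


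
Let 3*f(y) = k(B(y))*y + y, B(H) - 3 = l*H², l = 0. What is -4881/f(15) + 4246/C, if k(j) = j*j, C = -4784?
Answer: -5890751/59800 ≈ -98.508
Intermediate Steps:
B(H) = 3 (B(H) = 3 + 0*H² = 3 + 0 = 3)
k(j) = j²
f(y) = 10*y/3 (f(y) = (3²*y + y)/3 = (9*y + y)/3 = (10*y)/3 = 10*y/3)
-4881/f(15) + 4246/C = -4881/((10/3)*15) + 4246/(-4784) = -4881/50 + 4246*(-1/4784) = -4881*1/50 - 2123/2392 = -4881/50 - 2123/2392 = -5890751/59800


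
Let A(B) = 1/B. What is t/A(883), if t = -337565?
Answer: -298069895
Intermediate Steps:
t/A(883) = -337565/(1/883) = -337565/1/883 = -337565*883 = -298069895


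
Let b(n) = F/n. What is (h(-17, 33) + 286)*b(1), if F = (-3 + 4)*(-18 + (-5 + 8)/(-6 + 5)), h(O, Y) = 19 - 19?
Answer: -6006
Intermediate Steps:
h(O, Y) = 0
F = -21 (F = 1*(-18 + 3/(-1)) = 1*(-18 + 3*(-1)) = 1*(-18 - 3) = 1*(-21) = -21)
b(n) = -21/n
(h(-17, 33) + 286)*b(1) = (0 + 286)*(-21/1) = 286*(-21*1) = 286*(-21) = -6006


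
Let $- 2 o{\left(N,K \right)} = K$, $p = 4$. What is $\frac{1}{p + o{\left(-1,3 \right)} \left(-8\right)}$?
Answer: $\frac{1}{16} \approx 0.0625$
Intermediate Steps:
$o{\left(N,K \right)} = - \frac{K}{2}$
$\frac{1}{p + o{\left(-1,3 \right)} \left(-8\right)} = \frac{1}{4 + \left(- \frac{1}{2}\right) 3 \left(-8\right)} = \frac{1}{4 - -12} = \frac{1}{4 + 12} = \frac{1}{16}$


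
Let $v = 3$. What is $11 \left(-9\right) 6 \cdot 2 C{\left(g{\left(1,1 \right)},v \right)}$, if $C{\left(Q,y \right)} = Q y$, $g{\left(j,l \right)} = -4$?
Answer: $14256$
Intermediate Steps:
$11 \left(-9\right) 6 \cdot 2 C{\left(g{\left(1,1 \right)},v \right)} = 11 \left(-9\right) 6 \cdot 2 \left(\left(-4\right) 3\right) = - 99 \cdot 12 \left(-12\right) = \left(-99\right) \left(-144\right) = 14256$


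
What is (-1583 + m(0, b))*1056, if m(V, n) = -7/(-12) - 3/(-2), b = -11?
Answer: -1669448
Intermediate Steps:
m(V, n) = 25/12 (m(V, n) = -7*(-1/12) - 3*(-½) = 7/12 + 3/2 = 25/12)
(-1583 + m(0, b))*1056 = (-1583 + 25/12)*1056 = -18971/12*1056 = -1669448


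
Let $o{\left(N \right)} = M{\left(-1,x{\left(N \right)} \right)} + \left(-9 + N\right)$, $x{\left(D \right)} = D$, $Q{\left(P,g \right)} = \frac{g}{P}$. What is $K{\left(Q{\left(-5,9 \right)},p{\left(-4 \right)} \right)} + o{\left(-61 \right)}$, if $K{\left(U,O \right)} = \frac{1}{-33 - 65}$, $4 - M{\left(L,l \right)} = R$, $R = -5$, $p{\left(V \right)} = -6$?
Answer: $- \frac{5979}{98} \approx -61.01$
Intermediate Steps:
$M{\left(L,l \right)} = 9$ ($M{\left(L,l \right)} = 4 - -5 = 4 + 5 = 9$)
$o{\left(N \right)} = N$ ($o{\left(N \right)} = 9 + \left(-9 + N\right) = N$)
$K{\left(U,O \right)} = - \frac{1}{98}$ ($K{\left(U,O \right)} = \frac{1}{-98} = - \frac{1}{98}$)
$K{\left(Q{\left(-5,9 \right)},p{\left(-4 \right)} \right)} + o{\left(-61 \right)} = - \frac{1}{98} - 61 = - \frac{5979}{98}$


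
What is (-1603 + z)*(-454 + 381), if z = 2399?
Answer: -58108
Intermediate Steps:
(-1603 + z)*(-454 + 381) = (-1603 + 2399)*(-454 + 381) = 796*(-73) = -58108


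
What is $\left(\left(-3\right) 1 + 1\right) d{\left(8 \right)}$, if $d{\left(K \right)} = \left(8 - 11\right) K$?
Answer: $48$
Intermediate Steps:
$d{\left(K \right)} = - 3 K$ ($d{\left(K \right)} = \left(8 - 11\right) K = - 3 K$)
$\left(\left(-3\right) 1 + 1\right) d{\left(8 \right)} = \left(\left(-3\right) 1 + 1\right) \left(\left(-3\right) 8\right) = \left(-3 + 1\right) \left(-24\right) = \left(-2\right) \left(-24\right) = 48$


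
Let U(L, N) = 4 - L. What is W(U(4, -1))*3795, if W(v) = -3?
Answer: -11385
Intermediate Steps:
W(U(4, -1))*3795 = -3*3795 = -11385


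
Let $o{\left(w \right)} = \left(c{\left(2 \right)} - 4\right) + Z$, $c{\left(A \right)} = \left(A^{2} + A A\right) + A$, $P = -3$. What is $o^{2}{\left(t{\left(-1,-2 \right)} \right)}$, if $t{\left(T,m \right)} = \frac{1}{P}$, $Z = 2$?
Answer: $64$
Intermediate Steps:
$c{\left(A \right)} = A + 2 A^{2}$ ($c{\left(A \right)} = \left(A^{2} + A^{2}\right) + A = 2 A^{2} + A = A + 2 A^{2}$)
$t{\left(T,m \right)} = - \frac{1}{3}$ ($t{\left(T,m \right)} = \frac{1}{-3} = - \frac{1}{3}$)
$o{\left(w \right)} = 8$ ($o{\left(w \right)} = \left(2 \left(1 + 2 \cdot 2\right) - 4\right) + 2 = \left(2 \left(1 + 4\right) - 4\right) + 2 = \left(2 \cdot 5 - 4\right) + 2 = \left(10 - 4\right) + 2 = 6 + 2 = 8$)
$o^{2}{\left(t{\left(-1,-2 \right)} \right)} = 8^{2} = 64$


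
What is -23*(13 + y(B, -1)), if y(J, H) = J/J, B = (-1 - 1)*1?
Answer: -322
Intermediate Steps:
B = -2 (B = -2*1 = -2)
y(J, H) = 1
-23*(13 + y(B, -1)) = -23*(13 + 1) = -23*14 = -322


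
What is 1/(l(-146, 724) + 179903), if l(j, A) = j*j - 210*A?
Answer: 1/49179 ≈ 2.0334e-5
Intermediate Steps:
l(j, A) = j² - 210*A
1/(l(-146, 724) + 179903) = 1/(((-146)² - 210*724) + 179903) = 1/((21316 - 152040) + 179903) = 1/(-130724 + 179903) = 1/49179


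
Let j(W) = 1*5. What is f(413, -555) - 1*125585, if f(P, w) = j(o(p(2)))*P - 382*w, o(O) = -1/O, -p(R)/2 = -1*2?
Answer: 88490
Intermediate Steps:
p(R) = 4 (p(R) = -(-2)*2 = -2*(-2) = 4)
j(W) = 5
f(P, w) = -382*w + 5*P (f(P, w) = 5*P - 382*w = -382*w + 5*P)
f(413, -555) - 1*125585 = (-382*(-555) + 5*413) - 1*125585 = (212010 + 2065) - 125585 = 214075 - 125585 = 88490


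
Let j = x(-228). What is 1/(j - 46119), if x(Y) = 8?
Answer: -1/46111 ≈ -2.1687e-5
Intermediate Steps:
j = 8
1/(j - 46119) = 1/(8 - 46119) = 1/(-46111) = -1/46111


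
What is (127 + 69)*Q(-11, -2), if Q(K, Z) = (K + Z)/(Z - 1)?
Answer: 2548/3 ≈ 849.33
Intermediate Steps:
Q(K, Z) = (K + Z)/(-1 + Z)
(127 + 69)*Q(-11, -2) = (127 + 69)*((-11 - 2)/(-1 - 2)) = 196*(-13/(-3)) = 196*(-1/3*(-13)) = 196*(13/3) = 2548/3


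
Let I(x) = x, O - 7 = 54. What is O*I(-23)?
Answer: -1403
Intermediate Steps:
O = 61 (O = 7 + 54 = 61)
O*I(-23) = 61*(-23) = -1403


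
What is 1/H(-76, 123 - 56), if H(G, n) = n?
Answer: 1/67 ≈ 0.014925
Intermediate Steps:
1/H(-76, 123 - 56) = 1/(123 - 56) = 1/67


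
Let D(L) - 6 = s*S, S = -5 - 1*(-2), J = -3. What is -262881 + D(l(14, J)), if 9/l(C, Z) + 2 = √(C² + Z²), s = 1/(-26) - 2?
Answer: -6834591/26 ≈ -2.6287e+5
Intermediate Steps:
s = -53/26 (s = -1/26 - 2 = -53/26 ≈ -2.0385)
S = -3 (S = -5 + 2 = -3)
l(C, Z) = 9/(-2 + √(C² + Z²))
D(L) = 315/26 (D(L) = 6 - 53/26*(-3) = 6 + 159/26 = 315/26)
-262881 + D(l(14, J)) = -262881 + 315/26 = -6834591/26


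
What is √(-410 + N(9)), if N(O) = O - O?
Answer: I*√410 ≈ 20.248*I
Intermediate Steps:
N(O) = 0
√(-410 + N(9)) = √(-410 + 0) = √(-410) = I*√410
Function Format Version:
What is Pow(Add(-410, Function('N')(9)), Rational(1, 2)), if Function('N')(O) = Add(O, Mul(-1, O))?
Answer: Mul(I, Pow(410, Rational(1, 2))) ≈ Mul(20.248, I)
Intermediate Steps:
Function('N')(O) = 0
Pow(Add(-410, Function('N')(9)), Rational(1, 2)) = Pow(Add(-410, 0), Rational(1, 2)) = Pow(-410, Rational(1, 2)) = Mul(I, Pow(410, Rational(1, 2)))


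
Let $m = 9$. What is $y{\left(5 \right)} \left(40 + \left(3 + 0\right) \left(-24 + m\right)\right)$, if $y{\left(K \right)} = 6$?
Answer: $-30$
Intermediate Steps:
$y{\left(5 \right)} \left(40 + \left(3 + 0\right) \left(-24 + m\right)\right) = 6 \left(40 + \left(3 + 0\right) \left(-24 + 9\right)\right) = 6 \left(40 + 3 \left(-15\right)\right) = 6 \left(40 - 45\right) = 6 \left(-5\right) = -30$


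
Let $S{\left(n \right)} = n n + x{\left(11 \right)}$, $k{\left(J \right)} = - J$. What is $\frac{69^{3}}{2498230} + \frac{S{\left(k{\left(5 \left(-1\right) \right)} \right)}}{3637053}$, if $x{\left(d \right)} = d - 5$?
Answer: $\frac{170697441301}{1298027845170} \approx 0.13151$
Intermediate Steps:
$x{\left(d \right)} = -5 + d$ ($x{\left(d \right)} = d - 5 = -5 + d$)
$S{\left(n \right)} = 6 + n^{2}$ ($S{\left(n \right)} = n n + \left(-5 + 11\right) = n^{2} + 6 = 6 + n^{2}$)
$\frac{69^{3}}{2498230} + \frac{S{\left(k{\left(5 \left(-1\right) \right)} \right)}}{3637053} = \frac{69^{3}}{2498230} + \frac{6 + \left(- 5 \left(-1\right)\right)^{2}}{3637053} = 328509 \cdot \frac{1}{2498230} + \left(6 + \left(\left(-1\right) \left(-5\right)\right)^{2}\right) \frac{1}{3637053} = \frac{328509}{2498230} + \left(6 + 5^{2}\right) \frac{1}{3637053} = \frac{328509}{2498230} + \left(6 + 25\right) \frac{1}{3637053} = \frac{328509}{2498230} + 31 \cdot \frac{1}{3637053} = \frac{328509}{2498230} + \frac{31}{3637053} = \frac{170697441301}{1298027845170}$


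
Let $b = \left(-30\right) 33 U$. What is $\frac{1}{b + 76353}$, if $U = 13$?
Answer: $\frac{1}{63483} \approx 1.5752 \cdot 10^{-5}$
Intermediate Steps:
$b = -12870$ ($b = \left(-30\right) 33 \cdot 13 = \left(-990\right) 13 = -12870$)
$\frac{1}{b + 76353} = \frac{1}{-12870 + 76353} = \frac{1}{63483}$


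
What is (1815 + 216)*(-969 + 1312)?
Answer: 696633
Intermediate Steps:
(1815 + 216)*(-969 + 1312) = 2031*343 = 696633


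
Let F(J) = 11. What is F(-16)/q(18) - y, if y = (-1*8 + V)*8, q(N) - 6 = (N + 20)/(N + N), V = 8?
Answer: 198/127 ≈ 1.5591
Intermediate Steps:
q(N) = 6 + (20 + N)/(2*N) (q(N) = 6 + (N + 20)/(N + N) = 6 + (20 + N)/((2*N)) = 6 + (20 + N)*(1/(2*N)) = 6 + (20 + N)/(2*N))
y = 0 (y = (-1*8 + 8)*8 = (-8 + 8)*8 = 0*8 = 0)
F(-16)/q(18) - y = 11/(13/2 + 10/18) - 1*0 = 11/(13/2 + 10*(1/18)) + 0 = 11/(13/2 + 5/9) + 0 = 11/(127/18) + 0 = 11*(18/127) + 0 = 198/127 + 0 = 198/127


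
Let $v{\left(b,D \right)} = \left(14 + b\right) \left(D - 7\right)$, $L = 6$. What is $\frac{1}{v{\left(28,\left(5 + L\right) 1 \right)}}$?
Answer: $\frac{1}{168} \approx 0.0059524$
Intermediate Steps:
$v{\left(b,D \right)} = \left(-7 + D\right) \left(14 + b\right)$ ($v{\left(b,D \right)} = \left(14 + b\right) \left(-7 + D\right) = \left(-7 + D\right) \left(14 + b\right)$)
$\frac{1}{v{\left(28,\left(5 + L\right) 1 \right)}} = \frac{1}{-98 - 196 + 14 \left(5 + 6\right) 1 + \left(5 + 6\right) 1 \cdot 28} = \frac{1}{-98 - 196 + 14 \cdot 11 \cdot 1 + 11 \cdot 1 \cdot 28} = \frac{1}{-98 - 196 + 14 \cdot 11 + 11 \cdot 28} = \frac{1}{-98 - 196 + 154 + 308} = \frac{1}{168}$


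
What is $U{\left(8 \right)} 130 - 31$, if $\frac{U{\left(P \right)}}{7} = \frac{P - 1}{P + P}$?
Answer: $\frac{2937}{8} \approx 367.13$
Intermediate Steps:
$U{\left(P \right)} = \frac{7 \left(-1 + P\right)}{2 P}$ ($U{\left(P \right)} = 7 \frac{P - 1}{P + P} = 7 \frac{-1 + P}{2 P} = \frac{7 \left(-1 + P\right)}{2 P}$)
$U{\left(8 \right)} 130 - 31 = \frac{7 \left(-1 + 8\right)}{2 \cdot 8} \cdot 130 - 31 = \frac{7}{2} \cdot \frac{1}{8} \cdot 7 \cdot 130 - 31 = \frac{49}{16} \cdot 130 - 31 = \frac{3185}{8} - 31 = \frac{2937}{8}$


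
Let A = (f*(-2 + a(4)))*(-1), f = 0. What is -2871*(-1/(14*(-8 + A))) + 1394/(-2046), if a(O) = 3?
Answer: -3015097/114576 ≈ -26.315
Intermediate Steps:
A = 0 (A = (0*(-2 + 3))*(-1) = (0*1)*(-1) = 0*(-1) = 0)
-2871*(-1/(14*(-8 + A))) + 1394/(-2046) = -2871*(-1/(14*(-8 + 0))) + 1394/(-2046) = -2871/((-8*(-14))) + 1394*(-1/2046) = -2871/112 - 697/1023 = -3015097/114576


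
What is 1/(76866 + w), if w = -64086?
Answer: 1/12780 ≈ 7.8247e-5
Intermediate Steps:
1/(76866 + w) = 1/(76866 - 64086) = 1/12780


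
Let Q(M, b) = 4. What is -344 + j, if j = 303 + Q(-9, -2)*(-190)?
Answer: -801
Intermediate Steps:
j = -457 (j = 303 + 4*(-190) = 303 - 760 = -457)
-344 + j = -344 - 457 = -801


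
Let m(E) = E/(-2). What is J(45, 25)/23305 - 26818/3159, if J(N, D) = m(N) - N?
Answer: -250082689/29448198 ≈ -8.4923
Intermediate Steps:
m(E) = -E/2 (m(E) = E*(-½) = -E/2)
J(N, D) = -3*N/2 (J(N, D) = -N/2 - N = -3*N/2)
J(45, 25)/23305 - 26818/3159 = -3/2*45/23305 - 26818/3159 = -135/2*1/23305 - 26818*1/3159 = -27/9322 - 26818/3159 = -250082689/29448198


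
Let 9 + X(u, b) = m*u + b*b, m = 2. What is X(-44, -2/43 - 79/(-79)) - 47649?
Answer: -88280673/1849 ≈ -47745.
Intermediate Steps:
X(u, b) = -9 + b² + 2*u (X(u, b) = -9 + (2*u + b*b) = -9 + (2*u + b²) = -9 + (b² + 2*u) = -9 + b² + 2*u)
X(-44, -2/43 - 79/(-79)) - 47649 = (-9 + (-2/43 - 79/(-79))² + 2*(-44)) - 47649 = (-9 + (-2*1/43 - 79*(-1/79))² - 88) - 47649 = (-9 + (-2/43 + 1)² - 88) - 47649 = (-9 + (41/43)² - 88) - 47649 = (-9 + 1681/1849 - 88) - 47649 = -177672/1849 - 47649 = -88280673/1849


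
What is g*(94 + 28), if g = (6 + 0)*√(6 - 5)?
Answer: 732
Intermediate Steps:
g = 6 (g = 6*√1 = 6*1 = 6)
g*(94 + 28) = 6*(94 + 28) = 6*122 = 732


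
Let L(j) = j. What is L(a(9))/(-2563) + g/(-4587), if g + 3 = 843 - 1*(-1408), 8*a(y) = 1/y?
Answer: -12570955/25650504 ≈ -0.49009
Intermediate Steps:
a(y) = 1/(8*y) (a(y) = (1/y)/8 = 1/(8*y))
g = 2248 (g = -3 + (843 - 1*(-1408)) = -3 + (843 + 1408) = -3 + 2251 = 2248)
L(a(9))/(-2563) + g/(-4587) = ((⅛)/9)/(-2563) + 2248/(-4587) = ((⅛)*(⅑))*(-1/2563) + 2248*(-1/4587) = (1/72)*(-1/2563) - 2248/4587 = -1/184536 - 2248/4587 = -12570955/25650504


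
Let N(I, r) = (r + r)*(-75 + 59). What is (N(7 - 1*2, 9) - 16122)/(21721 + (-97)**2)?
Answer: -1641/3113 ≈ -0.52714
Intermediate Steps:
N(I, r) = -32*r (N(I, r) = (2*r)*(-16) = -32*r)
(N(7 - 1*2, 9) - 16122)/(21721 + (-97)**2) = (-32*9 - 16122)/(21721 + (-97)**2) = (-288 - 16122)/(21721 + 9409) = -16410/31130 = -16410*1/31130 = -1641/3113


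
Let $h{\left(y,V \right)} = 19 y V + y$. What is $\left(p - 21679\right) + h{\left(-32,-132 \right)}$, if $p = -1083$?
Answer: $57462$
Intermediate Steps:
$h{\left(y,V \right)} = y + 19 V y$ ($h{\left(y,V \right)} = 19 V y + y = y + 19 V y$)
$\left(p - 21679\right) + h{\left(-32,-132 \right)} = \left(-1083 - 21679\right) - 32 \left(1 + 19 \left(-132\right)\right) = -22762 - 32 \left(1 - 2508\right) = -22762 - -80224 = -22762 + 80224 = 57462$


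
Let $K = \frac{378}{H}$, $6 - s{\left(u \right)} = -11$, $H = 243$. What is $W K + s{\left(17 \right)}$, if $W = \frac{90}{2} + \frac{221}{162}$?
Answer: $\frac{64970}{729} \approx 89.122$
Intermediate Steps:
$s{\left(u \right)} = 17$ ($s{\left(u \right)} = 6 - -11 = 6 + 11 = 17$)
$K = \frac{14}{9}$ ($K = \frac{378}{243} = 378 \cdot \frac{1}{243} = \frac{14}{9} \approx 1.5556$)
$W = \frac{7511}{162}$ ($W = 90 \cdot \frac{1}{2} + 221 \cdot \frac{1}{162} = 45 + \frac{221}{162} = \frac{7511}{162} \approx 46.364$)
$W K + s{\left(17 \right)} = \frac{7511}{162} \cdot \frac{14}{9} + 17 = \frac{52577}{729} + 17 = \frac{64970}{729}$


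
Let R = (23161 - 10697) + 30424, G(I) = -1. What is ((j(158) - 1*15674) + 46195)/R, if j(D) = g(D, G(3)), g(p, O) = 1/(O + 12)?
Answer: 83933/117942 ≈ 0.71165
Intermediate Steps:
g(p, O) = 1/(12 + O)
R = 42888 (R = 12464 + 30424 = 42888)
j(D) = 1/11 (j(D) = 1/(12 - 1) = 1/11)
((j(158) - 1*15674) + 46195)/R = ((1/11 - 1*15674) + 46195)/42888 = ((1/11 - 15674) + 46195)*(1/42888) = (-172413/11 + 46195)*(1/42888) = (335732/11)*(1/42888) = 83933/117942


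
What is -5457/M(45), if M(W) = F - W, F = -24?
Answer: 1819/23 ≈ 79.087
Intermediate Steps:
M(W) = -24 - W
-5457/M(45) = -5457/(-24 - 1*45) = -5457/(-24 - 45) = -5457/(-69) = -5457*(-1/69) = 1819/23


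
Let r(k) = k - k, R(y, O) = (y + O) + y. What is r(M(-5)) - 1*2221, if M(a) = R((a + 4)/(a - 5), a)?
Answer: -2221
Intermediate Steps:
R(y, O) = O + 2*y (R(y, O) = (O + y) + y = O + 2*y)
M(a) = a + 2*(4 + a)/(-5 + a) (M(a) = a + 2*((a + 4)/(a - 5)) = a + 2*((4 + a)/(-5 + a)) = a + 2*(4 + a)/(-5 + a))
r(k) = 0
r(M(-5)) - 1*2221 = 0 - 1*2221 = 0 - 2221 = -2221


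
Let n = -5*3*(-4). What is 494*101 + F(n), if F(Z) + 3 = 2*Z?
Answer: 50011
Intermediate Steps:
n = 60 (n = -15*(-4) = 60)
F(Z) = -3 + 2*Z
494*101 + F(n) = 494*101 + (-3 + 2*60) = 49894 + (-3 + 120) = 49894 + 117 = 50011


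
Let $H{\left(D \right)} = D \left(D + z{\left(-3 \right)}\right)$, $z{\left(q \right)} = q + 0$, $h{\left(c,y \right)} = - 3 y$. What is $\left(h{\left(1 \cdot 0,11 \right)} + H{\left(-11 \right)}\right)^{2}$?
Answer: $14641$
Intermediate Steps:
$z{\left(q \right)} = q$
$H{\left(D \right)} = D \left(-3 + D\right)$ ($H{\left(D \right)} = D \left(D - 3\right) = D \left(-3 + D\right)$)
$\left(h{\left(1 \cdot 0,11 \right)} + H{\left(-11 \right)}\right)^{2} = \left(\left(-3\right) 11 - 11 \left(-3 - 11\right)\right)^{2} = \left(-33 - -154\right)^{2} = \left(-33 + 154\right)^{2} = 121^{2} = 14641$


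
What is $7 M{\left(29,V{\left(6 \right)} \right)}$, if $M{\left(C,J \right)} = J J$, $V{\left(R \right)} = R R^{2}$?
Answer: $326592$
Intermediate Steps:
$V{\left(R \right)} = R^{3}$
$M{\left(C,J \right)} = J^{2}$
$7 M{\left(29,V{\left(6 \right)} \right)} = 7 \left(6^{3}\right)^{2} = 7 \cdot 216^{2} = 7 \cdot 46656 = 326592$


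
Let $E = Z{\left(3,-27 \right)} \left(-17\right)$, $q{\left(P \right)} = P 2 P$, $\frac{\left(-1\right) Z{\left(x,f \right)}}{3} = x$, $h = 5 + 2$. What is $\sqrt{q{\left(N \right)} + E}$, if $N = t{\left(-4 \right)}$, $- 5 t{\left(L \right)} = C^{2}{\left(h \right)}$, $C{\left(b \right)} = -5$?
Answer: $\sqrt{203} \approx 14.248$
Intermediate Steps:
$h = 7$
$t{\left(L \right)} = -5$ ($t{\left(L \right)} = - \frac{\left(-5\right)^{2}}{5} = \left(- \frac{1}{5}\right) 25 = -5$)
$N = -5$
$Z{\left(x,f \right)} = - 3 x$
$q{\left(P \right)} = 2 P^{2}$ ($q{\left(P \right)} = 2 P P = 2 P^{2}$)
$E = 153$ ($E = \left(-3\right) 3 \left(-17\right) = \left(-9\right) \left(-17\right) = 153$)
$\sqrt{q{\left(N \right)} + E} = \sqrt{2 \left(-5\right)^{2} + 153} = \sqrt{2 \cdot 25 + 153} = \sqrt{50 + 153} = \sqrt{203}$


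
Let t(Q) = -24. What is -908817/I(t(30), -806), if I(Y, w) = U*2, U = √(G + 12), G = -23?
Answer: 908817*I*√11/22 ≈ 1.3701e+5*I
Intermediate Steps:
U = I*√11 (U = √(-23 + 12) = √(-11) = I*√11 ≈ 3.3166*I)
I(Y, w) = 2*I*√11 (I(Y, w) = (I*√11)*2 = 2*I*√11)
-908817/I(t(30), -806) = -908817*(-I*√11/22) = -(-908817)*I*√11/22 = 908817*I*√11/22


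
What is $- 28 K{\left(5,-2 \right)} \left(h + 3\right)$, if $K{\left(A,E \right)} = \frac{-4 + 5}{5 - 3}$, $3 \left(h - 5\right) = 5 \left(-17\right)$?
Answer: $\frac{854}{3} \approx 284.67$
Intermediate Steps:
$h = - \frac{70}{3}$ ($h = 5 + \frac{5 \left(-17\right)}{3} = 5 + \frac{1}{3} \left(-85\right) = 5 - \frac{85}{3} = - \frac{70}{3} \approx -23.333$)
$K{\left(A,E \right)} = \frac{1}{2}$ ($K{\left(A,E \right)} = 1 \cdot \frac{1}{2} = \frac{1}{2}$)
$- 28 K{\left(5,-2 \right)} \left(h + 3\right) = \left(-28\right) \frac{1}{2} \left(- \frac{70}{3} + 3\right) = \left(-14\right) \left(- \frac{61}{3}\right) = \frac{854}{3}$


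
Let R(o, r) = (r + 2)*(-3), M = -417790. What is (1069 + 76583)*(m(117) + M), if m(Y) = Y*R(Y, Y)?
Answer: -35685675468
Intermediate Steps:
R(o, r) = -6 - 3*r (R(o, r) = (2 + r)*(-3) = -6 - 3*r)
m(Y) = Y*(-6 - 3*Y)
(1069 + 76583)*(m(117) + M) = (1069 + 76583)*(-3*117*(2 + 117) - 417790) = 77652*(-3*117*119 - 417790) = 77652*(-41769 - 417790) = 77652*(-459559) = -35685675468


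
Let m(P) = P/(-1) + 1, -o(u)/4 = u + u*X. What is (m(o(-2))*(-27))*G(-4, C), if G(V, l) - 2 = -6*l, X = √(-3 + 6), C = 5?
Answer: -5292 - 6048*√3 ≈ -15767.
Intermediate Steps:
X = √3 ≈ 1.7320
G(V, l) = 2 - 6*l
o(u) = -4*u - 4*u*√3 (o(u) = -4*(u + u*√3) = -4*u - 4*u*√3)
m(P) = 1 - P (m(P) = P*(-1) + 1 = -P + 1 = 1 - P)
(m(o(-2))*(-27))*G(-4, C) = ((1 - (-4)*(-2)*(1 + √3))*(-27))*(2 - 6*5) = ((1 - (8 + 8*√3))*(-27))*(2 - 30) = ((1 + (-8 - 8*√3))*(-27))*(-28) = ((-7 - 8*√3)*(-27))*(-28) = (189 + 216*√3)*(-28) = -5292 - 6048*√3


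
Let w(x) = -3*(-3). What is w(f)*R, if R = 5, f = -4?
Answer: 45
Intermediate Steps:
w(x) = 9
w(f)*R = 9*5 = 45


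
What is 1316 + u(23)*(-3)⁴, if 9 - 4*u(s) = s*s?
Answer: -9214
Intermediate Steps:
u(s) = 9/4 - s²/4 (u(s) = 9/4 - s*s/4 = 9/4 - s²/4)
1316 + u(23)*(-3)⁴ = 1316 + (9/4 - ¼*23²)*(-3)⁴ = 1316 + (9/4 - ¼*529)*81 = 1316 + (9/4 - 529/4)*81 = 1316 - 130*81 = 1316 - 10530 = -9214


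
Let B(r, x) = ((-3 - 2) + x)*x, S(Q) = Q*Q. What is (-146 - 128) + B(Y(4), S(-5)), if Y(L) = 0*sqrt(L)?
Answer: 226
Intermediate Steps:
S(Q) = Q**2
Y(L) = 0
B(r, x) = x*(-5 + x) (B(r, x) = (-5 + x)*x = x*(-5 + x))
(-146 - 128) + B(Y(4), S(-5)) = (-146 - 128) + (-5)**2*(-5 + (-5)**2) = -274 + 25*(-5 + 25) = -274 + 25*20 = -274 + 500 = 226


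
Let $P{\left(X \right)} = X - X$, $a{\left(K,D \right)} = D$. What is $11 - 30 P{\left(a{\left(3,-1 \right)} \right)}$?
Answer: $11$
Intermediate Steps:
$P{\left(X \right)} = 0$
$11 - 30 P{\left(a{\left(3,-1 \right)} \right)} = 11 - 0 = 11 + 0 = 11$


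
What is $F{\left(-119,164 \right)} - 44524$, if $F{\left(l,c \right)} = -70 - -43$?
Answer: $-44551$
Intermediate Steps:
$F{\left(l,c \right)} = -27$ ($F{\left(l,c \right)} = -70 + 43 = -27$)
$F{\left(-119,164 \right)} - 44524 = -27 - 44524 = -44551$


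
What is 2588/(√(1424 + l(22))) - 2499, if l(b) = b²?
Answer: -2499 + 1294*√53/159 ≈ -2439.8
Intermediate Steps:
2588/(√(1424 + l(22))) - 2499 = 2588/(√(1424 + 22²)) - 2499 = 2588/(√(1424 + 484)) - 2499 = 2588/(√1908) - 2499 = 2588/((6*√53)) - 2499 = 2588*(√53/318) - 2499 = 1294*√53/159 - 2499 = -2499 + 1294*√53/159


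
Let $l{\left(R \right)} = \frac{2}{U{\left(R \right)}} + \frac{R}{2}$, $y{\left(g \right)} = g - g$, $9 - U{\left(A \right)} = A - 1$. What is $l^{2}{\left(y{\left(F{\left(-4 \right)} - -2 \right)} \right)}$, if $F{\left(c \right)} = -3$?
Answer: $\frac{1}{25} \approx 0.04$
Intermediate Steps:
$U{\left(A \right)} = 10 - A$ ($U{\left(A \right)} = 9 - \left(A - 1\right) = 9 - \left(-1 + A\right) = 10 - A$)
$y{\left(g \right)} = 0$
$l{\left(R \right)} = \frac{R}{2} + \frac{2}{10 - R}$ ($l{\left(R \right)} = \frac{2}{10 - R} + \frac{R}{2} = \frac{R}{2} + \frac{2}{10 - R}$)
$l^{2}{\left(y{\left(F{\left(-4 \right)} - -2 \right)} \right)} = \left(\frac{-4 + 0 \left(-10 + 0\right)}{2 \left(-10 + 0\right)}\right)^{2} = \left(\frac{-4 + 0 \left(-10\right)}{2 \left(-10\right)}\right)^{2} = \left(\frac{1}{2} \left(- \frac{1}{10}\right) \left(-4 + 0\right)\right)^{2} = \left(\frac{1}{2} \left(- \frac{1}{10}\right) \left(-4\right)\right)^{2} = \left(\frac{1}{5}\right)^{2} = \frac{1}{25}$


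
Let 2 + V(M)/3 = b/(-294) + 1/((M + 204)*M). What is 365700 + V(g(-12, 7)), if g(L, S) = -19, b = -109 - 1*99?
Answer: 62985671503/172235 ≈ 3.6570e+5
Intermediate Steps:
b = -208 (b = -109 - 99 = -208)
V(M) = -190/49 + 3/(M*(204 + M)) (V(M) = -6 + 3*(-208/(-294) + 1/((M + 204)*M)) = -6 + 3*(-208*(-1/294) + 1/((204 + M)*M)) = -6 + 3*(104/147 + 1/(M*(204 + M))) = -6 + (104/49 + 3/(M*(204 + M))) = -190/49 + 3/(M*(204 + M)))
365700 + V(g(-12, 7)) = 365700 + (1/49)*(147 - 38760*(-19) - 190*(-19)**2)/(-19*(204 - 19)) = 365700 + (1/49)*(-1/19)*(147 + 736440 - 190*361)/185 = 365700 + (1/49)*(-1/19)*(1/185)*(147 + 736440 - 68590) = 365700 + (1/49)*(-1/19)*(1/185)*667997 = 365700 - 667997/172235 = 62985671503/172235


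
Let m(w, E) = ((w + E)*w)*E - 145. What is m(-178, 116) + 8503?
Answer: 1288534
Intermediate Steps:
m(w, E) = -145 + E*w*(E + w) (m(w, E) = ((E + w)*w)*E - 145 = (w*(E + w))*E - 145 = E*w*(E + w) - 145 = -145 + E*w*(E + w))
m(-178, 116) + 8503 = (-145 + 116*(-178)**2 - 178*116**2) + 8503 = (-145 + 116*31684 - 178*13456) + 8503 = (-145 + 3675344 - 2395168) + 8503 = 1280031 + 8503 = 1288534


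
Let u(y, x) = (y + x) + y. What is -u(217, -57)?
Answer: -377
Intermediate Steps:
u(y, x) = x + 2*y (u(y, x) = (x + y) + y = x + 2*y)
-u(217, -57) = -(-57 + 2*217) = -(-57 + 434) = -1*377 = -377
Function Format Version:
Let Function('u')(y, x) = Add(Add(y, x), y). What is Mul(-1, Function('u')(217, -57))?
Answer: -377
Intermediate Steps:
Function('u')(y, x) = Add(x, Mul(2, y)) (Function('u')(y, x) = Add(Add(x, y), y) = Add(x, Mul(2, y)))
Mul(-1, Function('u')(217, -57)) = Mul(-1, Add(-57, Mul(2, 217))) = Mul(-1, Add(-57, 434)) = Mul(-1, 377) = -377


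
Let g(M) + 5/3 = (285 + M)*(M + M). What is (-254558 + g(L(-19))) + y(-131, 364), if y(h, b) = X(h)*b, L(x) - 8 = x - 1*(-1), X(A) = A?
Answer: -923231/3 ≈ -3.0774e+5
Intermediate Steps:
L(x) = 9 + x (L(x) = 8 + (x - 1*(-1)) = 8 + (x + 1) = 8 + (1 + x) = 9 + x)
y(h, b) = b*h (y(h, b) = h*b = b*h)
g(M) = -5/3 + 2*M*(285 + M) (g(M) = -5/3 + (285 + M)*(M + M) = -5/3 + (285 + M)*(2*M) = -5/3 + 2*M*(285 + M))
(-254558 + g(L(-19))) + y(-131, 364) = (-254558 + (-5/3 + 2*(9 - 19)² + 570*(9 - 19))) + 364*(-131) = (-254558 + (-5/3 + 2*(-10)² + 570*(-10))) - 47684 = (-254558 + (-5/3 + 2*100 - 5700)) - 47684 = (-254558 + (-5/3 + 200 - 5700)) - 47684 = (-254558 - 16505/3) - 47684 = -780179/3 - 47684 = -923231/3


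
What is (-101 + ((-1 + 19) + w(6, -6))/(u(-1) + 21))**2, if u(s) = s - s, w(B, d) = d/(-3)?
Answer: 4414201/441 ≈ 10010.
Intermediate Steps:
w(B, d) = -d/3 (w(B, d) = d*(-1/3) = -d/3)
u(s) = 0
(-101 + ((-1 + 19) + w(6, -6))/(u(-1) + 21))**2 = (-101 + ((-1 + 19) - 1/3*(-6))/(0 + 21))**2 = (-101 + (18 + 2)/21)**2 = (-101 + 20*(1/21))**2 = (-101 + 20/21)**2 = (-2101/21)**2 = 4414201/441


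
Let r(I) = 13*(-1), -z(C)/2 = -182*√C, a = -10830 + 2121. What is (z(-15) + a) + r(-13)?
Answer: -8722 + 364*I*√15 ≈ -8722.0 + 1409.8*I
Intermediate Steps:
a = -8709
z(C) = 364*√C (z(C) = -(-364)*√C = 364*√C)
r(I) = -13
(z(-15) + a) + r(-13) = (364*√(-15) - 8709) - 13 = (364*(I*√15) - 8709) - 13 = (364*I*√15 - 8709) - 13 = (-8709 + 364*I*√15) - 13 = -8722 + 364*I*√15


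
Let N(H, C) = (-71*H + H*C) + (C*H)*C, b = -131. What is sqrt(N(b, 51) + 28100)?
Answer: I*sqrt(310011) ≈ 556.79*I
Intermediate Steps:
N(H, C) = -71*H + C*H + H*C**2 (N(H, C) = (-71*H + C*H) + H*C**2 = -71*H + C*H + H*C**2)
sqrt(N(b, 51) + 28100) = sqrt(-131*(-71 + 51 + 51**2) + 28100) = sqrt(-131*(-71 + 51 + 2601) + 28100) = sqrt(-131*2581 + 28100) = sqrt(-338111 + 28100) = sqrt(-310011) = I*sqrt(310011)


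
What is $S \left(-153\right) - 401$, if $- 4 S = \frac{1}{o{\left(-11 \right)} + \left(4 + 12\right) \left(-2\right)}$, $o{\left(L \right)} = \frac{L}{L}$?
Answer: $- \frac{49877}{124} \approx -402.23$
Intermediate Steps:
$o{\left(L \right)} = 1$
$S = \frac{1}{124}$ ($S = - \frac{1}{4 \left(1 + \left(4 + 12\right) \left(-2\right)\right)} = - \frac{1}{4 \left(1 + 16 \left(-2\right)\right)} = - \frac{1}{4 \left(1 - 32\right)} = - \frac{1}{4 \left(-31\right)} = \left(- \frac{1}{4}\right) \left(- \frac{1}{31}\right) = \frac{1}{124} \approx 0.0080645$)
$S \left(-153\right) - 401 = \frac{1}{124} \left(-153\right) - 401 = - \frac{153}{124} - 401 = - \frac{49877}{124}$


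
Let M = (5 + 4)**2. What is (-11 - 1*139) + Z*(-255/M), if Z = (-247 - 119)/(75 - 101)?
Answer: -22735/117 ≈ -194.32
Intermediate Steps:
Z = 183/13 (Z = -366/(-26) = -366*(-1/26) = 183/13 ≈ 14.077)
M = 81 (M = 9**2 = 81)
(-11 - 1*139) + Z*(-255/M) = (-11 - 1*139) + 183*(-255/81)/13 = (-11 - 139) + 183*(-255*1/81)/13 = -150 + (183/13)*(-85/27) = -150 - 5185/117 = -22735/117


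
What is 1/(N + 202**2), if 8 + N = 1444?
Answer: 1/42240 ≈ 2.3674e-5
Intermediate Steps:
N = 1436 (N = -8 + 1444 = 1436)
1/(N + 202**2) = 1/(1436 + 202**2) = 1/(1436 + 40804) = 1/42240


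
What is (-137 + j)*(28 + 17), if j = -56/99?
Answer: -68095/11 ≈ -6190.5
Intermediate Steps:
j = -56/99 (j = -56*1/99 = -56/99 ≈ -0.56566)
(-137 + j)*(28 + 17) = (-137 - 56/99)*(28 + 17) = -13619/99*45 = -68095/11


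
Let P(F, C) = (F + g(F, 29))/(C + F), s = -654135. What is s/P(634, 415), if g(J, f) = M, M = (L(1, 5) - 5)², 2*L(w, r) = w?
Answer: -2744750460/2617 ≈ -1.0488e+6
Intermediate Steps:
L(w, r) = w/2
M = 81/4 (M = ((½)*1 - 5)² = (½ - 5)² = (-9/2)² = 81/4 ≈ 20.250)
g(J, f) = 81/4
P(F, C) = (81/4 + F)/(C + F) (P(F, C) = (F + 81/4)/(C + F) = (81/4 + F)/(C + F))
s/P(634, 415) = -654135*(415 + 634)/(81/4 + 634) = -654135/((2617/4)/1049) = -654135/((1/1049)*(2617/4)) = -654135/2617/4196 = -654135*4196/2617 = -2744750460/2617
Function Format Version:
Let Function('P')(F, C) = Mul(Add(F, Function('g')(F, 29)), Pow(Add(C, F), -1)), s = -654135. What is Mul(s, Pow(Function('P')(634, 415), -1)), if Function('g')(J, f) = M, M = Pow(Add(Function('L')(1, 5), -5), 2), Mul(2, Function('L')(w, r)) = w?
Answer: Rational(-2744750460, 2617) ≈ -1.0488e+6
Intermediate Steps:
Function('L')(w, r) = Mul(Rational(1, 2), w)
M = Rational(81, 4) (M = Pow(Add(Mul(Rational(1, 2), 1), -5), 2) = Pow(Add(Rational(1, 2), -5), 2) = Pow(Rational(-9, 2), 2) = Rational(81, 4) ≈ 20.250)
Function('g')(J, f) = Rational(81, 4)
Function('P')(F, C) = Mul(Pow(Add(C, F), -1), Add(Rational(81, 4), F)) (Function('P')(F, C) = Mul(Add(F, Rational(81, 4)), Pow(Add(C, F), -1)) = Mul(Add(Rational(81, 4), F), Pow(Add(C, F), -1)) = Mul(Pow(Add(C, F), -1), Add(Rational(81, 4), F)))
Mul(s, Pow(Function('P')(634, 415), -1)) = Mul(-654135, Pow(Mul(Pow(Add(415, 634), -1), Add(Rational(81, 4), 634)), -1)) = Mul(-654135, Pow(Mul(Pow(1049, -1), Rational(2617, 4)), -1)) = Mul(-654135, Pow(Mul(Rational(1, 1049), Rational(2617, 4)), -1)) = Mul(-654135, Pow(Rational(2617, 4196), -1)) = Mul(-654135, Rational(4196, 2617)) = Rational(-2744750460, 2617)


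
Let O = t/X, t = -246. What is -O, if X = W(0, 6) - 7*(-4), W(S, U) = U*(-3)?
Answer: 123/5 ≈ 24.600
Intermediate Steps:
W(S, U) = -3*U
X = 10 (X = -3*6 - 7*(-4) = -18 + 28 = 10)
O = -123/5 (O = -246/10 = -246*⅒ = -123/5 ≈ -24.600)
-O = -1*(-123/5) = 123/5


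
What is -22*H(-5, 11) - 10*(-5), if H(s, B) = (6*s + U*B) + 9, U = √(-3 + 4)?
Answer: 270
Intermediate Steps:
U = 1 (U = √1 = 1)
H(s, B) = 9 + B + 6*s (H(s, B) = (6*s + 1*B) + 9 = (6*s + B) + 9 = (B + 6*s) + 9 = 9 + B + 6*s)
-22*H(-5, 11) - 10*(-5) = -22*(9 + 11 + 6*(-5)) - 10*(-5) = -22*(9 + 11 - 30) + 50 = -22*(-10) + 50 = 220 + 50 = 270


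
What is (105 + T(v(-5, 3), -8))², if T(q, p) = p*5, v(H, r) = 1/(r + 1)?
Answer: 4225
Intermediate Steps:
v(H, r) = 1/(1 + r)
T(q, p) = 5*p
(105 + T(v(-5, 3), -8))² = (105 + 5*(-8))² = (105 - 40)² = 65² = 4225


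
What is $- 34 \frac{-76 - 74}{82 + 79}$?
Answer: $\frac{5100}{161} \approx 31.677$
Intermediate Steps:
$- 34 \frac{-76 - 74}{82 + 79} = - 34 \left(- \frac{150}{161}\right) = - 34 \left(\left(-150\right) \frac{1}{161}\right) = \left(-34\right) \left(- \frac{150}{161}\right) = \frac{5100}{161}$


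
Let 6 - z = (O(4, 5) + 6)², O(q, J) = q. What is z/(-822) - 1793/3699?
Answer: -10/27 ≈ -0.37037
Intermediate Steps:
z = -94 (z = 6 - (4 + 6)² = 6 - 1*10² = 6 - 1*100 = 6 - 100 = -94)
z/(-822) - 1793/3699 = -94/(-822) - 1793/3699 = -94*(-1/822) - 1793*1/3699 = 47/411 - 1793/3699 = -10/27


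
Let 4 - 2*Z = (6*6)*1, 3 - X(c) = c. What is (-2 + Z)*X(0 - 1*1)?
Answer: -72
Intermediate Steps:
X(c) = 3 - c
Z = -16 (Z = 2 - 6*6/2 = 2 - 18 = -16)
(-2 + Z)*X(0 - 1*1) = (-2 - 16)*(3 - (0 - 1*1)) = -18*(3 - (0 - 1)) = -18*(3 - 1*(-1)) = -18*(3 + 1) = -18*4 = -72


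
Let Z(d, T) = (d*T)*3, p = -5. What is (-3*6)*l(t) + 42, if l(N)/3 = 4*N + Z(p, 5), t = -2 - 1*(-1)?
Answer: 4308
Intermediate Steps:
t = -1 (t = -2 + 1 = -1)
Z(d, T) = 3*T*d (Z(d, T) = (T*d)*3 = 3*T*d)
l(N) = -225 + 12*N (l(N) = 3*(4*N + 3*5*(-5)) = 3*(4*N - 75) = 3*(-75 + 4*N) = -225 + 12*N)
(-3*6)*l(t) + 42 = (-3*6)*(-225 + 12*(-1)) + 42 = -18*(-225 - 12) + 42 = -18*(-237) + 42 = 4266 + 42 = 4308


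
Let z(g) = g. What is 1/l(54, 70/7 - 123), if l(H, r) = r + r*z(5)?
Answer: -1/678 ≈ -0.0014749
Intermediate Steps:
l(H, r) = 6*r (l(H, r) = r + r*5 = r + 5*r = 6*r)
1/l(54, 70/7 - 123) = 1/(6*(70/7 - 123)) = 1/(6*(70*(1/7) - 123)) = 1/(6*(10 - 123)) = 1/(6*(-113)) = 1/(-678) = -1/678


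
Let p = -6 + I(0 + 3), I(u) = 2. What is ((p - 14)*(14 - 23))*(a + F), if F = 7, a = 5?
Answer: 1944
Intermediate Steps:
p = -4 (p = -6 + 2 = -4)
((p - 14)*(14 - 23))*(a + F) = ((-4 - 14)*(14 - 23))*(5 + 7) = -18*(-9)*12 = 162*12 = 1944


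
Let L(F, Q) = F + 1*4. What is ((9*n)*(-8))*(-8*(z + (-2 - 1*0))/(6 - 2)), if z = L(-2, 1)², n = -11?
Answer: -3168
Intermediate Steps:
L(F, Q) = 4 + F (L(F, Q) = F + 4 = 4 + F)
z = 4 (z = (4 - 2)² = 2² = 4)
((9*n)*(-8))*(-8*(z + (-2 - 1*0))/(6 - 2)) = ((9*(-11))*(-8))*(-8*(4 + (-2 - 1*0))/(6 - 2)) = (-99*(-8))*(-8*(4 + (-2 + 0))/4) = 792*(-8*(4 - 2)/4) = 792*(-16/4) = 792*(-8*½) = 792*(-4) = -3168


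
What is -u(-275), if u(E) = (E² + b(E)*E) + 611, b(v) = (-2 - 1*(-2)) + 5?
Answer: -74861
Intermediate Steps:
b(v) = 5 (b(v) = (-2 + 2) + 5 = 0 + 5 = 5)
u(E) = 611 + E² + 5*E (u(E) = (E² + 5*E) + 611 = 611 + E² + 5*E)
-u(-275) = -(611 + (-275)² + 5*(-275)) = -(611 + 75625 - 1375) = -1*74861 = -74861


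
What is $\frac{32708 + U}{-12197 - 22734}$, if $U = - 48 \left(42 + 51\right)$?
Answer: $- \frac{28244}{34931} \approx -0.80857$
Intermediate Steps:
$U = -4464$ ($U = \left(-48\right) 93 = -4464$)
$\frac{32708 + U}{-12197 - 22734} = \frac{32708 - 4464}{-12197 - 22734} = \frac{28244}{-34931} = 28244 \left(- \frac{1}{34931}\right) = - \frac{28244}{34931}$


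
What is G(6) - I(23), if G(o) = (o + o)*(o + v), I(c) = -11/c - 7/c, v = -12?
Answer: -1638/23 ≈ -71.217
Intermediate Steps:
I(c) = -18/c
G(o) = 2*o*(-12 + o) (G(o) = (o + o)*(o - 12) = (2*o)*(-12 + o) = 2*o*(-12 + o))
G(6) - I(23) = 2*6*(-12 + 6) - (-18)/23 = 2*6*(-6) - (-18)/23 = -72 - 1*(-18/23) = -72 + 18/23 = -1638/23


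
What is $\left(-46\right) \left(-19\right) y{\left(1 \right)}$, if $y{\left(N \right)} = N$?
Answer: $874$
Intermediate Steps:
$\left(-46\right) \left(-19\right) y{\left(1 \right)} = \left(-46\right) \left(-19\right) 1 = 874 \cdot 1 = 874$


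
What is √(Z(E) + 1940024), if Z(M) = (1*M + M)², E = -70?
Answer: 6*√54434 ≈ 1399.9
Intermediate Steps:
Z(M) = 4*M² (Z(M) = (M + M)² = (2*M)² = 4*M²)
√(Z(E) + 1940024) = √(4*(-70)² + 1940024) = √(4*4900 + 1940024) = √(19600 + 1940024) = √1959624 = 6*√54434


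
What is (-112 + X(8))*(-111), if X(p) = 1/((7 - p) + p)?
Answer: 86913/7 ≈ 12416.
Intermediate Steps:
X(p) = ⅐ (X(p) = 1/7 = ⅐)
(-112 + X(8))*(-111) = (-112 + ⅐)*(-111) = -783/7*(-111) = 86913/7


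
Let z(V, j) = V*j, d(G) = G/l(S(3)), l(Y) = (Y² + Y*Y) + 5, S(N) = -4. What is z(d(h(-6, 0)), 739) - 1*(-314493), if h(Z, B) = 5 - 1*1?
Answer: 11639197/37 ≈ 3.1457e+5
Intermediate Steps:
h(Z, B) = 4 (h(Z, B) = 5 - 1 = 4)
l(Y) = 5 + 2*Y² (l(Y) = (Y² + Y²) + 5 = 2*Y² + 5 = 5 + 2*Y²)
d(G) = G/37 (d(G) = G/(5 + 2*(-4)²) = G/(5 + 2*16) = G/(5 + 32) = G/37)
z(d(h(-6, 0)), 739) - 1*(-314493) = ((1/37)*4)*739 - 1*(-314493) = (4/37)*739 + 314493 = 2956/37 + 314493 = 11639197/37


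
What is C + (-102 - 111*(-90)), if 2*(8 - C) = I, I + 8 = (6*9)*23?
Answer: 9279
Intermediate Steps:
I = 1234 (I = -8 + (6*9)*23 = -8 + 54*23 = -8 + 1242 = 1234)
C = -609 (C = 8 - 1/2*1234 = 8 - 617 = -609)
C + (-102 - 111*(-90)) = -609 + (-102 - 111*(-90)) = -609 + (-102 + 9990) = -609 + 9888 = 9279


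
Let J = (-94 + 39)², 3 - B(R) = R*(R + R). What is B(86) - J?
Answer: -17814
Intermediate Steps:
B(R) = 3 - 2*R² (B(R) = 3 - R*(R + R) = 3 - R*2*R = 3 - 2*R²)
J = 3025 (J = (-55)² = 3025)
B(86) - J = (3 - 2*86²) - 1*3025 = (3 - 2*7396) - 3025 = (3 - 14792) - 3025 = -14789 - 3025 = -17814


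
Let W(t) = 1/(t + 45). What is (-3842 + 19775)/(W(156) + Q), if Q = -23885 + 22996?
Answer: -3202533/178688 ≈ -17.922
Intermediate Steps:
W(t) = 1/(45 + t)
Q = -889
(-3842 + 19775)/(W(156) + Q) = (-3842 + 19775)/(1/(45 + 156) - 889) = 15933/(1/201 - 889) = 15933/(-178688/201) = 15933*(-201/178688) = -3202533/178688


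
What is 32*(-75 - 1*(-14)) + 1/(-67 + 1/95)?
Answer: -12422623/6364 ≈ -1952.0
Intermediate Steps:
32*(-75 - 1*(-14)) + 1/(-67 + 1/95) = 32*(-75 + 14) + 1/(-67 + 1/95) = 32*(-61) + 1/(-6364/95) = -1952 - 95/6364 = -12422623/6364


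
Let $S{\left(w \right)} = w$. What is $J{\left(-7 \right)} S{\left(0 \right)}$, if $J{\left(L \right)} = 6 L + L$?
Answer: $0$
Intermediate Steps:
$J{\left(L \right)} = 7 L$
$J{\left(-7 \right)} S{\left(0 \right)} = 7 \left(-7\right) 0 = \left(-49\right) 0 = 0$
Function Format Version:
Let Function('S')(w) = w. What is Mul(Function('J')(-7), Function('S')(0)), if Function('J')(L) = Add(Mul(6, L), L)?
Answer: 0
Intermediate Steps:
Function('J')(L) = Mul(7, L)
Mul(Function('J')(-7), Function('S')(0)) = Mul(Mul(7, -7), 0) = Mul(-49, 0) = 0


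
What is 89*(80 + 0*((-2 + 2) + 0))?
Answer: 7120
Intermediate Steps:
89*(80 + 0*((-2 + 2) + 0)) = 89*(80 + 0*(0 + 0)) = 89*(80 + 0*0) = 89*(80 + 0) = 89*80 = 7120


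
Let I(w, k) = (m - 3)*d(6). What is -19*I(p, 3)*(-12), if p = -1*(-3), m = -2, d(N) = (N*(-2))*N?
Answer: 82080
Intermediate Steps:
d(N) = -2*N**2 (d(N) = (-2*N)*N = -2*N**2)
p = 3
I(w, k) = 360 (I(w, k) = (-2 - 3)*(-2*6**2) = -(-10)*36 = -5*(-72) = 360)
-19*I(p, 3)*(-12) = -19*360*(-12) = -6840*(-12) = 82080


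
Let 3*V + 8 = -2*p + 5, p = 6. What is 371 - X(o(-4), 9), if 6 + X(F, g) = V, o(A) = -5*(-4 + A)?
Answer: 382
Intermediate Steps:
o(A) = 20 - 5*A
V = -5 (V = -8/3 + (-2*6 + 5)/3 = -8/3 + (-12 + 5)/3 = -8/3 + (1/3)*(-7) = -8/3 - 7/3 = -5)
X(F, g) = -11 (X(F, g) = -6 - 5 = -11)
371 - X(o(-4), 9) = 371 - 1*(-11) = 371 + 11 = 382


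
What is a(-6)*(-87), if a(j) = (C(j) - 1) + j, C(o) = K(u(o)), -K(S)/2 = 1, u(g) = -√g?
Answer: 783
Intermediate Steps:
K(S) = -2 (K(S) = -2*1 = -2)
C(o) = -2
a(j) = -3 + j (a(j) = (-2 - 1) + j = -3 + j)
a(-6)*(-87) = (-3 - 6)*(-87) = -9*(-87) = 783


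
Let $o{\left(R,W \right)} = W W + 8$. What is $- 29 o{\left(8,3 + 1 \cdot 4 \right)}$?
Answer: $-1653$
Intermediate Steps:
$o{\left(R,W \right)} = 8 + W^{2}$ ($o{\left(R,W \right)} = W^{2} + 8 = 8 + W^{2}$)
$- 29 o{\left(8,3 + 1 \cdot 4 \right)} = - 29 \left(8 + \left(3 + 1 \cdot 4\right)^{2}\right) = - 29 \left(8 + \left(3 + 4\right)^{2}\right) = - 29 \left(8 + 7^{2}\right) = - 29 \left(8 + 49\right) = \left(-29\right) 57 = -1653$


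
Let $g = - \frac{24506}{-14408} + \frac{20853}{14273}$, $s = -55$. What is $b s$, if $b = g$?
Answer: $- \frac{2554452065}{14688956} \approx -173.9$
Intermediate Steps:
$g = \frac{46444583}{14688956}$ ($g = \left(-24506\right) \left(- \frac{1}{14408}\right) + 20853 \cdot \frac{1}{14273} = \frac{12253}{7204} + \frac{2979}{2039} = \frac{46444583}{14688956} \approx 3.1619$)
$b = \frac{46444583}{14688956} \approx 3.1619$
$b s = \frac{46444583}{14688956} \left(-55\right) = - \frac{2554452065}{14688956}$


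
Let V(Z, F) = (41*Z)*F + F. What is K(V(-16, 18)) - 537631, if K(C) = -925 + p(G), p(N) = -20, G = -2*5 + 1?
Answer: -538576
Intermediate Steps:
V(Z, F) = F + 41*F*Z (V(Z, F) = 41*F*Z + F = F + 41*F*Z)
G = -9 (G = -10 + 1 = -9)
K(C) = -945 (K(C) = -925 - 20 = -945)
K(V(-16, 18)) - 537631 = -945 - 537631 = -538576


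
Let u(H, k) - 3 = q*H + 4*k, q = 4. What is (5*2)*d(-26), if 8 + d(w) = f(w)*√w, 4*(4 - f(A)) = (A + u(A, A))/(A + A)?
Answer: -80 + 3005*I*√26/104 ≈ -80.0 + 147.33*I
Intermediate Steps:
u(H, k) = 3 + 4*H + 4*k (u(H, k) = 3 + (4*H + 4*k) = 3 + 4*H + 4*k)
f(A) = 4 - (3 + 9*A)/(8*A) (f(A) = 4 - (A + (3 + 4*A + 4*A))/(4*(A + A)) = 4 - (A + (3 + 8*A))/(4*(2*A)) = 4 - (3 + 9*A)*1/(2*A)/4 = 4 - (3 + 9*A)/(8*A))
d(w) = -8 + (-3 + 23*w)/(8*√w) (d(w) = -8 + ((-3 + 23*w)/(8*w))*√w = -8 + (-3 + 23*w)/(8*√w))
(5*2)*d(-26) = (5*2)*((-3 - 64*I*√26 + 23*(-26))/(8*√(-26))) = 10*((-I*√26/26)*(-3 - 64*I*√26 - 598)/8) = 10*((-I*√26/26)*(-601 - 64*I*√26)/8) = 10*(-I*√26*(-601 - 64*I*√26)/208) = -5*I*√26*(-601 - 64*I*√26)/104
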